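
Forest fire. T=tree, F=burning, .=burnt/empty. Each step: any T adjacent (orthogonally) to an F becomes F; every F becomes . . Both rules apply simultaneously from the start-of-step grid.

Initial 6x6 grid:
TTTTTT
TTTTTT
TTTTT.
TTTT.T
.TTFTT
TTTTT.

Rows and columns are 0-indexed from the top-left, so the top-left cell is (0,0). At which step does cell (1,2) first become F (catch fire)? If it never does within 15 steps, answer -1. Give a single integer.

Step 1: cell (1,2)='T' (+4 fires, +1 burnt)
Step 2: cell (1,2)='T' (+6 fires, +4 burnt)
Step 3: cell (1,2)='T' (+6 fires, +6 burnt)
Step 4: cell (1,2)='F' (+6 fires, +6 burnt)
  -> target ignites at step 4
Step 5: cell (1,2)='.' (+5 fires, +6 burnt)
Step 6: cell (1,2)='.' (+3 fires, +5 burnt)
Step 7: cell (1,2)='.' (+1 fires, +3 burnt)
Step 8: cell (1,2)='.' (+0 fires, +1 burnt)
  fire out at step 8

4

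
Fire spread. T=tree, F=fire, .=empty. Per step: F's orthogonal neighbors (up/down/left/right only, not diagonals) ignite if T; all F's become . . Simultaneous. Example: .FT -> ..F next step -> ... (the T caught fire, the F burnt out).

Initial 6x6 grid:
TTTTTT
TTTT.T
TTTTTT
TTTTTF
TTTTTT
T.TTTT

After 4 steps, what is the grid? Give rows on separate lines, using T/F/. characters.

Step 1: 3 trees catch fire, 1 burn out
  TTTTTT
  TTTT.T
  TTTTTF
  TTTTF.
  TTTTTF
  T.TTTT
Step 2: 5 trees catch fire, 3 burn out
  TTTTTT
  TTTT.F
  TTTTF.
  TTTF..
  TTTTF.
  T.TTTF
Step 3: 5 trees catch fire, 5 burn out
  TTTTTF
  TTTT..
  TTTF..
  TTF...
  TTTF..
  T.TTF.
Step 4: 6 trees catch fire, 5 burn out
  TTTTF.
  TTTF..
  TTF...
  TF....
  TTF...
  T.TF..

TTTTF.
TTTF..
TTF...
TF....
TTF...
T.TF..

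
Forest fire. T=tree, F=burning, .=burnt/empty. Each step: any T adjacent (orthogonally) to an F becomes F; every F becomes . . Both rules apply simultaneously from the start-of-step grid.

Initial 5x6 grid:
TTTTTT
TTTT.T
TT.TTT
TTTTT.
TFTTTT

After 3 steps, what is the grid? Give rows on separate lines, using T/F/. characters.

Step 1: 3 trees catch fire, 1 burn out
  TTTTTT
  TTTT.T
  TT.TTT
  TFTTT.
  F.FTTT
Step 2: 4 trees catch fire, 3 burn out
  TTTTTT
  TTTT.T
  TF.TTT
  F.FTT.
  ...FTT
Step 3: 4 trees catch fire, 4 burn out
  TTTTTT
  TFTT.T
  F..TTT
  ...FT.
  ....FT

TTTTTT
TFTT.T
F..TTT
...FT.
....FT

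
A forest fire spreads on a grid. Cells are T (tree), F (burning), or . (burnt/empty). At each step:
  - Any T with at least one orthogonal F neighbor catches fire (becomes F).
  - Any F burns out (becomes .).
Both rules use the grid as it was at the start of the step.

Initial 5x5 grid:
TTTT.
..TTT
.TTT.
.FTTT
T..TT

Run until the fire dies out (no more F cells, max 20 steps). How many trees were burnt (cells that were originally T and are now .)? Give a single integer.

Step 1: +2 fires, +1 burnt (F count now 2)
Step 2: +2 fires, +2 burnt (F count now 2)
Step 3: +4 fires, +2 burnt (F count now 4)
Step 4: +3 fires, +4 burnt (F count now 3)
Step 5: +3 fires, +3 burnt (F count now 3)
Step 6: +1 fires, +3 burnt (F count now 1)
Step 7: +0 fires, +1 burnt (F count now 0)
Fire out after step 7
Initially T: 16, now '.': 24
Total burnt (originally-T cells now '.'): 15

Answer: 15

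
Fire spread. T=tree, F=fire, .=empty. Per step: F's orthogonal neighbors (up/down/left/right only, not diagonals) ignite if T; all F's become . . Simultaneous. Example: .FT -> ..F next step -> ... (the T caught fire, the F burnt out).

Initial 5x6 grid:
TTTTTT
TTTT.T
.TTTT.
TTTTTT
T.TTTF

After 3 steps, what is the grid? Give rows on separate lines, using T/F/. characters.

Step 1: 2 trees catch fire, 1 burn out
  TTTTTT
  TTTT.T
  .TTTT.
  TTTTTF
  T.TTF.
Step 2: 2 trees catch fire, 2 burn out
  TTTTTT
  TTTT.T
  .TTTT.
  TTTTF.
  T.TF..
Step 3: 3 trees catch fire, 2 burn out
  TTTTTT
  TTTT.T
  .TTTF.
  TTTF..
  T.F...

TTTTTT
TTTT.T
.TTTF.
TTTF..
T.F...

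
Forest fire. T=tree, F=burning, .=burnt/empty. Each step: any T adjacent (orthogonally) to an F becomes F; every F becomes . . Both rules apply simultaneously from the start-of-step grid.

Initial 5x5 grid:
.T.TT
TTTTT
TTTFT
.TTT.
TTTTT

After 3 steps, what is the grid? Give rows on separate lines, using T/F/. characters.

Step 1: 4 trees catch fire, 1 burn out
  .T.TT
  TTTFT
  TTF.F
  .TTF.
  TTTTT
Step 2: 6 trees catch fire, 4 burn out
  .T.FT
  TTF.F
  TF...
  .TF..
  TTTFT
Step 3: 6 trees catch fire, 6 burn out
  .T..F
  TF...
  F....
  .F...
  TTF.F

.T..F
TF...
F....
.F...
TTF.F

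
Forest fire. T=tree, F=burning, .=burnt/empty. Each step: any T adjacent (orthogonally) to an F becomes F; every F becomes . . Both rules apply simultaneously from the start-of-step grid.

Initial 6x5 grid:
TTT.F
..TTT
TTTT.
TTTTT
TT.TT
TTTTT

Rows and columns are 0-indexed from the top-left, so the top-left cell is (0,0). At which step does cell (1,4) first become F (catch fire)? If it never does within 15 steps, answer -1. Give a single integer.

Step 1: cell (1,4)='F' (+1 fires, +1 burnt)
  -> target ignites at step 1
Step 2: cell (1,4)='.' (+1 fires, +1 burnt)
Step 3: cell (1,4)='.' (+2 fires, +1 burnt)
Step 4: cell (1,4)='.' (+3 fires, +2 burnt)
Step 5: cell (1,4)='.' (+5 fires, +3 burnt)
Step 6: cell (1,4)='.' (+5 fires, +5 burnt)
Step 7: cell (1,4)='.' (+4 fires, +5 burnt)
Step 8: cell (1,4)='.' (+2 fires, +4 burnt)
Step 9: cell (1,4)='.' (+1 fires, +2 burnt)
Step 10: cell (1,4)='.' (+0 fires, +1 burnt)
  fire out at step 10

1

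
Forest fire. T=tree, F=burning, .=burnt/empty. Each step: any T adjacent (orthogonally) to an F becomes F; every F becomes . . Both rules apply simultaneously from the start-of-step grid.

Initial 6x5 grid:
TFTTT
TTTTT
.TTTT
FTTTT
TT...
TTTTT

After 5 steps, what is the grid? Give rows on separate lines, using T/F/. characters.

Step 1: 5 trees catch fire, 2 burn out
  F.FTT
  TFTTT
  .TTTT
  .FTTT
  FT...
  TTTTT
Step 2: 7 trees catch fire, 5 burn out
  ...FT
  F.FTT
  .FTTT
  ..FTT
  .F...
  FTTTT
Step 3: 5 trees catch fire, 7 burn out
  ....F
  ...FT
  ..FTT
  ...FT
  .....
  .FTTT
Step 4: 4 trees catch fire, 5 burn out
  .....
  ....F
  ...FT
  ....F
  .....
  ..FTT
Step 5: 2 trees catch fire, 4 burn out
  .....
  .....
  ....F
  .....
  .....
  ...FT

.....
.....
....F
.....
.....
...FT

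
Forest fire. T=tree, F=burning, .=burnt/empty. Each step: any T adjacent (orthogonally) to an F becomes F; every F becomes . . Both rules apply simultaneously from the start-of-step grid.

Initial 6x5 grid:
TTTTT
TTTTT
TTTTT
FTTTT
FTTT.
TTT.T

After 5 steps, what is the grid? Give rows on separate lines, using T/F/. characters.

Step 1: 4 trees catch fire, 2 burn out
  TTTTT
  TTTTT
  FTTTT
  .FTTT
  .FTT.
  FTT.T
Step 2: 5 trees catch fire, 4 burn out
  TTTTT
  FTTTT
  .FTTT
  ..FTT
  ..FT.
  .FT.T
Step 3: 6 trees catch fire, 5 burn out
  FTTTT
  .FTTT
  ..FTT
  ...FT
  ...F.
  ..F.T
Step 4: 4 trees catch fire, 6 burn out
  .FTTT
  ..FTT
  ...FT
  ....F
  .....
  ....T
Step 5: 3 trees catch fire, 4 burn out
  ..FTT
  ...FT
  ....F
  .....
  .....
  ....T

..FTT
...FT
....F
.....
.....
....T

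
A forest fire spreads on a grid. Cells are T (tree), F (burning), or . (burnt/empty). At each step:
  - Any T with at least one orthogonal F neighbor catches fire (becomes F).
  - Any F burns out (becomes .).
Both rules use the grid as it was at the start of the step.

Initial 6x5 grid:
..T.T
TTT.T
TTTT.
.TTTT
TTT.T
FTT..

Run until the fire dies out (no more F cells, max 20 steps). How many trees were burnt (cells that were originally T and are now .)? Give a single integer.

Answer: 18

Derivation:
Step 1: +2 fires, +1 burnt (F count now 2)
Step 2: +2 fires, +2 burnt (F count now 2)
Step 3: +2 fires, +2 burnt (F count now 2)
Step 4: +2 fires, +2 burnt (F count now 2)
Step 5: +4 fires, +2 burnt (F count now 4)
Step 6: +4 fires, +4 burnt (F count now 4)
Step 7: +2 fires, +4 burnt (F count now 2)
Step 8: +0 fires, +2 burnt (F count now 0)
Fire out after step 8
Initially T: 20, now '.': 28
Total burnt (originally-T cells now '.'): 18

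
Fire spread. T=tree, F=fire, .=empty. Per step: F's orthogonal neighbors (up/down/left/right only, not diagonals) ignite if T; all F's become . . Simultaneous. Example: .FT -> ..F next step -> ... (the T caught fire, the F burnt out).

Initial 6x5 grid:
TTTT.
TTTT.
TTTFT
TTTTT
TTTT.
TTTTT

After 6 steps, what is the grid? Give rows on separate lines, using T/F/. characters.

Step 1: 4 trees catch fire, 1 burn out
  TTTT.
  TTTF.
  TTF.F
  TTTFT
  TTTT.
  TTTTT
Step 2: 6 trees catch fire, 4 burn out
  TTTF.
  TTF..
  TF...
  TTF.F
  TTTF.
  TTTTT
Step 3: 6 trees catch fire, 6 burn out
  TTF..
  TF...
  F....
  TF...
  TTF..
  TTTFT
Step 4: 6 trees catch fire, 6 burn out
  TF...
  F....
  .....
  F....
  TF...
  TTF.F
Step 5: 3 trees catch fire, 6 burn out
  F....
  .....
  .....
  .....
  F....
  TF...
Step 6: 1 trees catch fire, 3 burn out
  .....
  .....
  .....
  .....
  .....
  F....

.....
.....
.....
.....
.....
F....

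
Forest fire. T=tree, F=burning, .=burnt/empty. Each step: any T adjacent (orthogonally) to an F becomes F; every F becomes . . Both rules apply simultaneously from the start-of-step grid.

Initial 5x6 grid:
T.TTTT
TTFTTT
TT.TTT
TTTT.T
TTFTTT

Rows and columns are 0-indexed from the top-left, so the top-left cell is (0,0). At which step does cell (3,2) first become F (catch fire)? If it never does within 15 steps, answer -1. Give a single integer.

Step 1: cell (3,2)='F' (+6 fires, +2 burnt)
  -> target ignites at step 1
Step 2: cell (3,2)='.' (+9 fires, +6 burnt)
Step 3: cell (3,2)='.' (+7 fires, +9 burnt)
Step 4: cell (3,2)='.' (+3 fires, +7 burnt)
Step 5: cell (3,2)='.' (+0 fires, +3 burnt)
  fire out at step 5

1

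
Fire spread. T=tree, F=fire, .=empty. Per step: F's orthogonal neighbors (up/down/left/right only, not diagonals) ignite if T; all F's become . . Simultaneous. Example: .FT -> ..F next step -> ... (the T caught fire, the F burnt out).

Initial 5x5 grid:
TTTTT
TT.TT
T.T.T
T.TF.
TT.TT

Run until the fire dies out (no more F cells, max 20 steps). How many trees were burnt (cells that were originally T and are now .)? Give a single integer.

Step 1: +2 fires, +1 burnt (F count now 2)
Step 2: +2 fires, +2 burnt (F count now 2)
Step 3: +0 fires, +2 burnt (F count now 0)
Fire out after step 3
Initially T: 18, now '.': 11
Total burnt (originally-T cells now '.'): 4

Answer: 4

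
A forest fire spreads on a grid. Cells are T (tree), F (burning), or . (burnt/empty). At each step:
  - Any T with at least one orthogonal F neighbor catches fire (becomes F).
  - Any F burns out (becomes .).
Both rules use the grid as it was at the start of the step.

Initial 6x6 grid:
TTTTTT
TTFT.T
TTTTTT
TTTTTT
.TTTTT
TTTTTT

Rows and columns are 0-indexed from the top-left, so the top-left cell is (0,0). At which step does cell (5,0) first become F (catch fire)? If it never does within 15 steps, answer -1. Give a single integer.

Step 1: cell (5,0)='T' (+4 fires, +1 burnt)
Step 2: cell (5,0)='T' (+6 fires, +4 burnt)
Step 3: cell (5,0)='T' (+7 fires, +6 burnt)
Step 4: cell (5,0)='T' (+7 fires, +7 burnt)
Step 5: cell (5,0)='T' (+5 fires, +7 burnt)
Step 6: cell (5,0)='F' (+3 fires, +5 burnt)
  -> target ignites at step 6
Step 7: cell (5,0)='.' (+1 fires, +3 burnt)
Step 8: cell (5,0)='.' (+0 fires, +1 burnt)
  fire out at step 8

6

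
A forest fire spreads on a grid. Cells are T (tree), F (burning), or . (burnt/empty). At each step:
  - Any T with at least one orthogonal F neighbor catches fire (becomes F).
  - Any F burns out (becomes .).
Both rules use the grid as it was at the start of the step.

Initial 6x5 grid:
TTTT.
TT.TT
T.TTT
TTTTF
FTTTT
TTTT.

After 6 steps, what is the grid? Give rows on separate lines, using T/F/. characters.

Step 1: 6 trees catch fire, 2 burn out
  TTTT.
  TT.TT
  T.TTF
  FTTF.
  .FTTF
  FTTT.
Step 2: 8 trees catch fire, 6 burn out
  TTTT.
  TT.TF
  F.TF.
  .FF..
  ..FF.
  .FTT.
Step 3: 5 trees catch fire, 8 burn out
  TTTT.
  FT.F.
  ..F..
  .....
  .....
  ..FF.
Step 4: 3 trees catch fire, 5 burn out
  FTTF.
  .F...
  .....
  .....
  .....
  .....
Step 5: 2 trees catch fire, 3 burn out
  .FF..
  .....
  .....
  .....
  .....
  .....
Step 6: 0 trees catch fire, 2 burn out
  .....
  .....
  .....
  .....
  .....
  .....

.....
.....
.....
.....
.....
.....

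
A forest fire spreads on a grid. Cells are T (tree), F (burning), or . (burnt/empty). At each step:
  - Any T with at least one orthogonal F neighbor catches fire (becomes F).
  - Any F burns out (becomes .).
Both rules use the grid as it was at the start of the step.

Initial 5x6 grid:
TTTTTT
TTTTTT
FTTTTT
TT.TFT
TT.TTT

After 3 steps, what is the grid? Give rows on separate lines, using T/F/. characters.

Step 1: 7 trees catch fire, 2 burn out
  TTTTTT
  FTTTTT
  .FTTFT
  FT.F.F
  TT.TFT
Step 2: 10 trees catch fire, 7 burn out
  FTTTTT
  .FTTFT
  ..FF.F
  .F....
  FT.F.F
Step 3: 6 trees catch fire, 10 burn out
  .FTTFT
  ..FF.F
  ......
  ......
  .F....

.FTTFT
..FF.F
......
......
.F....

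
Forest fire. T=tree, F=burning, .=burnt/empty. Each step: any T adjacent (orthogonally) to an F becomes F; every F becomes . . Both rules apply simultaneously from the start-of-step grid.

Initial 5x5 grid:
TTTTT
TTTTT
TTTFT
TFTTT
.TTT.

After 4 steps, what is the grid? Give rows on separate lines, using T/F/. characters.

Step 1: 8 trees catch fire, 2 burn out
  TTTTT
  TTTFT
  TFF.F
  F.FFT
  .FTT.
Step 2: 8 trees catch fire, 8 burn out
  TTTFT
  TFF.F
  F....
  ....F
  ..FF.
Step 3: 4 trees catch fire, 8 burn out
  TFF.F
  F....
  .....
  .....
  .....
Step 4: 1 trees catch fire, 4 burn out
  F....
  .....
  .....
  .....
  .....

F....
.....
.....
.....
.....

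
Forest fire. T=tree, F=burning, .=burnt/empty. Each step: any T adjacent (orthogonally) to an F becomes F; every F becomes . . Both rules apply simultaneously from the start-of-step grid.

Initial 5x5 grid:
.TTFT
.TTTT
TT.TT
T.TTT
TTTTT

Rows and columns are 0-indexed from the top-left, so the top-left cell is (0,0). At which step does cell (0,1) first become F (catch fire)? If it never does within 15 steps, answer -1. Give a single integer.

Step 1: cell (0,1)='T' (+3 fires, +1 burnt)
Step 2: cell (0,1)='F' (+4 fires, +3 burnt)
  -> target ignites at step 2
Step 3: cell (0,1)='.' (+3 fires, +4 burnt)
Step 4: cell (0,1)='.' (+4 fires, +3 burnt)
Step 5: cell (0,1)='.' (+3 fires, +4 burnt)
Step 6: cell (0,1)='.' (+2 fires, +3 burnt)
Step 7: cell (0,1)='.' (+1 fires, +2 burnt)
Step 8: cell (0,1)='.' (+0 fires, +1 burnt)
  fire out at step 8

2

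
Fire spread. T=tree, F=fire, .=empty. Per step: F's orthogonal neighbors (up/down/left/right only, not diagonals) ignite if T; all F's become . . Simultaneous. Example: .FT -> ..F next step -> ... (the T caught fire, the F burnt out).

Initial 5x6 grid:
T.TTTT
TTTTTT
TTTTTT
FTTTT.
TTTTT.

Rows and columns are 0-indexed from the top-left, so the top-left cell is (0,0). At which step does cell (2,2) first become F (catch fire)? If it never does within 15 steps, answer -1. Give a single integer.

Step 1: cell (2,2)='T' (+3 fires, +1 burnt)
Step 2: cell (2,2)='T' (+4 fires, +3 burnt)
Step 3: cell (2,2)='F' (+5 fires, +4 burnt)
  -> target ignites at step 3
Step 4: cell (2,2)='.' (+4 fires, +5 burnt)
Step 5: cell (2,2)='.' (+4 fires, +4 burnt)
Step 6: cell (2,2)='.' (+3 fires, +4 burnt)
Step 7: cell (2,2)='.' (+2 fires, +3 burnt)
Step 8: cell (2,2)='.' (+1 fires, +2 burnt)
Step 9: cell (2,2)='.' (+0 fires, +1 burnt)
  fire out at step 9

3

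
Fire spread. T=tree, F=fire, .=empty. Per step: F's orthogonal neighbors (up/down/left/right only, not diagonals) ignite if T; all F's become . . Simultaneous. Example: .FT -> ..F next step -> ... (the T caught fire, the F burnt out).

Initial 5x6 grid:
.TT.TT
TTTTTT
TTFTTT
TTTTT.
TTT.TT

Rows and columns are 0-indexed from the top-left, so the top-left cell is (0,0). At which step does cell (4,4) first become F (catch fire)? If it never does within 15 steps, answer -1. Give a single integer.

Step 1: cell (4,4)='T' (+4 fires, +1 burnt)
Step 2: cell (4,4)='T' (+8 fires, +4 burnt)
Step 3: cell (4,4)='T' (+7 fires, +8 burnt)
Step 4: cell (4,4)='F' (+4 fires, +7 burnt)
  -> target ignites at step 4
Step 5: cell (4,4)='.' (+2 fires, +4 burnt)
Step 6: cell (4,4)='.' (+0 fires, +2 burnt)
  fire out at step 6

4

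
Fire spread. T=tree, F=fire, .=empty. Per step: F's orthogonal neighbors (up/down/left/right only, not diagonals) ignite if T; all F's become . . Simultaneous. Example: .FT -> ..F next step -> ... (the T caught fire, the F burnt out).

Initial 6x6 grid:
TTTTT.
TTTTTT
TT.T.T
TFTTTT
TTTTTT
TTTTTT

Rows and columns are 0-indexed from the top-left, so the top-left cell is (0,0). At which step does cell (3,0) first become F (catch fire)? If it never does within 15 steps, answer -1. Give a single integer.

Step 1: cell (3,0)='F' (+4 fires, +1 burnt)
  -> target ignites at step 1
Step 2: cell (3,0)='.' (+6 fires, +4 burnt)
Step 3: cell (3,0)='.' (+8 fires, +6 burnt)
Step 4: cell (3,0)='.' (+6 fires, +8 burnt)
Step 5: cell (3,0)='.' (+5 fires, +6 burnt)
Step 6: cell (3,0)='.' (+3 fires, +5 burnt)
Step 7: cell (3,0)='.' (+0 fires, +3 burnt)
  fire out at step 7

1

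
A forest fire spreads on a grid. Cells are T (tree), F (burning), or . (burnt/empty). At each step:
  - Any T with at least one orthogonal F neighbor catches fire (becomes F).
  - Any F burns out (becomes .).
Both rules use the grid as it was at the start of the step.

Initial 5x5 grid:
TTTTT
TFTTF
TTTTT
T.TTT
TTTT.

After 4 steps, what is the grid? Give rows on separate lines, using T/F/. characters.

Step 1: 7 trees catch fire, 2 burn out
  TFTTF
  F.FF.
  TFTTF
  T.TTT
  TTTT.
Step 2: 7 trees catch fire, 7 burn out
  F.FF.
  .....
  F.FF.
  T.TTF
  TTTT.
Step 3: 3 trees catch fire, 7 burn out
  .....
  .....
  .....
  F.FF.
  TTTT.
Step 4: 3 trees catch fire, 3 burn out
  .....
  .....
  .....
  .....
  FTFF.

.....
.....
.....
.....
FTFF.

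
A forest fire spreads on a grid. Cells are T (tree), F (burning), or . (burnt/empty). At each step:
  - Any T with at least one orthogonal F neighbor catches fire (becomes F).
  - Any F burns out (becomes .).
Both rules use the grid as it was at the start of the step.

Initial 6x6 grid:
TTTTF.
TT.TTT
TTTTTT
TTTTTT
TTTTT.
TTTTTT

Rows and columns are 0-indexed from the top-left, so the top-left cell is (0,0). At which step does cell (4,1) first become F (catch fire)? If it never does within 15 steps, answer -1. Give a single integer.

Step 1: cell (4,1)='T' (+2 fires, +1 burnt)
Step 2: cell (4,1)='T' (+4 fires, +2 burnt)
Step 3: cell (4,1)='T' (+4 fires, +4 burnt)
Step 4: cell (4,1)='T' (+6 fires, +4 burnt)
Step 5: cell (4,1)='T' (+5 fires, +6 burnt)
Step 6: cell (4,1)='T' (+5 fires, +5 burnt)
Step 7: cell (4,1)='F' (+3 fires, +5 burnt)
  -> target ignites at step 7
Step 8: cell (4,1)='.' (+2 fires, +3 burnt)
Step 9: cell (4,1)='.' (+1 fires, +2 burnt)
Step 10: cell (4,1)='.' (+0 fires, +1 burnt)
  fire out at step 10

7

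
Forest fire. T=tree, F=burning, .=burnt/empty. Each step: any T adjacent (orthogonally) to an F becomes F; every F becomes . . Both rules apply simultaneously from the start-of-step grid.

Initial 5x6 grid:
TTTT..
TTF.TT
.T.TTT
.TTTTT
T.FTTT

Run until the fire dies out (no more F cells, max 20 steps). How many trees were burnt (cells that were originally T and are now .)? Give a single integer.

Step 1: +4 fires, +2 burnt (F count now 4)
Step 2: +7 fires, +4 burnt (F count now 7)
Step 3: +4 fires, +7 burnt (F count now 4)
Step 4: +2 fires, +4 burnt (F count now 2)
Step 5: +2 fires, +2 burnt (F count now 2)
Step 6: +1 fires, +2 burnt (F count now 1)
Step 7: +0 fires, +1 burnt (F count now 0)
Fire out after step 7
Initially T: 21, now '.': 29
Total burnt (originally-T cells now '.'): 20

Answer: 20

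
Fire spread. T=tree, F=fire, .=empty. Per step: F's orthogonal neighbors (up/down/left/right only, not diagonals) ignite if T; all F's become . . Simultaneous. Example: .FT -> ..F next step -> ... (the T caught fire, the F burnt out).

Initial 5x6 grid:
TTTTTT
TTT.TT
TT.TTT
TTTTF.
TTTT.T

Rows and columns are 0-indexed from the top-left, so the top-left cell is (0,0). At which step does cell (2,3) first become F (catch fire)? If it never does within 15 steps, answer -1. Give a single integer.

Step 1: cell (2,3)='T' (+2 fires, +1 burnt)
Step 2: cell (2,3)='F' (+5 fires, +2 burnt)
  -> target ignites at step 2
Step 3: cell (2,3)='.' (+4 fires, +5 burnt)
Step 4: cell (2,3)='.' (+5 fires, +4 burnt)
Step 5: cell (2,3)='.' (+4 fires, +5 burnt)
Step 6: cell (2,3)='.' (+3 fires, +4 burnt)
Step 7: cell (2,3)='.' (+1 fires, +3 burnt)
Step 8: cell (2,3)='.' (+0 fires, +1 burnt)
  fire out at step 8

2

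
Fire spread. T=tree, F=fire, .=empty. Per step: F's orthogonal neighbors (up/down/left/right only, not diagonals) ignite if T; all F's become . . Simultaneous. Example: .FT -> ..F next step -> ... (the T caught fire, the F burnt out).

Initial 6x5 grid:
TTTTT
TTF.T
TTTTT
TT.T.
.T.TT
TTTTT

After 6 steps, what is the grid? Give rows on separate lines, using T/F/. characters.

Step 1: 3 trees catch fire, 1 burn out
  TTFTT
  TF..T
  TTFTT
  TT.T.
  .T.TT
  TTTTT
Step 2: 5 trees catch fire, 3 burn out
  TF.FT
  F...T
  TF.FT
  TT.T.
  .T.TT
  TTTTT
Step 3: 6 trees catch fire, 5 burn out
  F...F
  ....T
  F...F
  TF.F.
  .T.TT
  TTTTT
Step 4: 4 trees catch fire, 6 burn out
  .....
  ....F
  .....
  F....
  .F.FT
  TTTTT
Step 5: 3 trees catch fire, 4 burn out
  .....
  .....
  .....
  .....
  ....F
  TFTFT
Step 6: 3 trees catch fire, 3 burn out
  .....
  .....
  .....
  .....
  .....
  F.F.F

.....
.....
.....
.....
.....
F.F.F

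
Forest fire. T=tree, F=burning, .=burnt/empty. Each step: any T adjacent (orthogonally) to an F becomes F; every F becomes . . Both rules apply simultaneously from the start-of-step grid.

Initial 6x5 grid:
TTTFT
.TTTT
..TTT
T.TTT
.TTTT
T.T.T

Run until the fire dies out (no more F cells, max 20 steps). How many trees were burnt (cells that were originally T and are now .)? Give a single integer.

Answer: 20

Derivation:
Step 1: +3 fires, +1 burnt (F count now 3)
Step 2: +4 fires, +3 burnt (F count now 4)
Step 3: +5 fires, +4 burnt (F count now 5)
Step 4: +3 fires, +5 burnt (F count now 3)
Step 5: +2 fires, +3 burnt (F count now 2)
Step 6: +3 fires, +2 burnt (F count now 3)
Step 7: +0 fires, +3 burnt (F count now 0)
Fire out after step 7
Initially T: 22, now '.': 28
Total burnt (originally-T cells now '.'): 20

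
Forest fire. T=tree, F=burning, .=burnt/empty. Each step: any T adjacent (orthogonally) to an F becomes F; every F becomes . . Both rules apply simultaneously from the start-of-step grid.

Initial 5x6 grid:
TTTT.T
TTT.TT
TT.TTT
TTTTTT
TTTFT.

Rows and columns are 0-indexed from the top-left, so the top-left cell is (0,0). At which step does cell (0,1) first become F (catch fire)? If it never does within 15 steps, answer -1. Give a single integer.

Step 1: cell (0,1)='T' (+3 fires, +1 burnt)
Step 2: cell (0,1)='T' (+4 fires, +3 burnt)
Step 3: cell (0,1)='T' (+4 fires, +4 burnt)
Step 4: cell (0,1)='T' (+4 fires, +4 burnt)
Step 5: cell (0,1)='T' (+3 fires, +4 burnt)
Step 6: cell (0,1)='F' (+4 fires, +3 burnt)
  -> target ignites at step 6
Step 7: cell (0,1)='.' (+2 fires, +4 burnt)
Step 8: cell (0,1)='.' (+1 fires, +2 burnt)
Step 9: cell (0,1)='.' (+0 fires, +1 burnt)
  fire out at step 9

6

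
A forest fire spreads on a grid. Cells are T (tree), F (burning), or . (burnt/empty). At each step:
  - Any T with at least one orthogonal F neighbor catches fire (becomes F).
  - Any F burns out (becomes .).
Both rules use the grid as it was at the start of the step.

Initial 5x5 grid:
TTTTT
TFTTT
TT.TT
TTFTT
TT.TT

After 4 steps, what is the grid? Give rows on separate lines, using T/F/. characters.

Step 1: 6 trees catch fire, 2 burn out
  TFTTT
  F.FTT
  TF.TT
  TF.FT
  TT.TT
Step 2: 9 trees catch fire, 6 burn out
  F.FTT
  ...FT
  F..FT
  F...F
  TF.FT
Step 3: 5 trees catch fire, 9 burn out
  ...FT
  ....F
  ....F
  .....
  F...F
Step 4: 1 trees catch fire, 5 burn out
  ....F
  .....
  .....
  .....
  .....

....F
.....
.....
.....
.....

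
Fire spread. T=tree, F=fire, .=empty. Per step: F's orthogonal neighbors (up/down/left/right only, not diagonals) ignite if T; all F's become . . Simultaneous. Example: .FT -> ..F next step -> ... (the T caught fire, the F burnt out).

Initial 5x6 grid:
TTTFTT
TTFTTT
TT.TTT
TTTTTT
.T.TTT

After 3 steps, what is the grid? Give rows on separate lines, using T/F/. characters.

Step 1: 4 trees catch fire, 2 burn out
  TTF.FT
  TF.FTT
  TT.TTT
  TTTTTT
  .T.TTT
Step 2: 6 trees catch fire, 4 burn out
  TF...F
  F...FT
  TF.FTT
  TTTTTT
  .T.TTT
Step 3: 6 trees catch fire, 6 burn out
  F.....
  .....F
  F...FT
  TFTFTT
  .T.TTT

F.....
.....F
F...FT
TFTFTT
.T.TTT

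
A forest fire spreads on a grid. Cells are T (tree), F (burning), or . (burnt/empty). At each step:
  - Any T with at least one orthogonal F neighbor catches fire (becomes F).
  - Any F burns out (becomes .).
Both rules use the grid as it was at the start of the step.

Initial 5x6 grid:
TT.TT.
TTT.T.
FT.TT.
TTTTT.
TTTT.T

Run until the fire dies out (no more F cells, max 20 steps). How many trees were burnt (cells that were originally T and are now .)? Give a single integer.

Answer: 20

Derivation:
Step 1: +3 fires, +1 burnt (F count now 3)
Step 2: +4 fires, +3 burnt (F count now 4)
Step 3: +4 fires, +4 burnt (F count now 4)
Step 4: +2 fires, +4 burnt (F count now 2)
Step 5: +3 fires, +2 burnt (F count now 3)
Step 6: +1 fires, +3 burnt (F count now 1)
Step 7: +1 fires, +1 burnt (F count now 1)
Step 8: +1 fires, +1 burnt (F count now 1)
Step 9: +1 fires, +1 burnt (F count now 1)
Step 10: +0 fires, +1 burnt (F count now 0)
Fire out after step 10
Initially T: 21, now '.': 29
Total burnt (originally-T cells now '.'): 20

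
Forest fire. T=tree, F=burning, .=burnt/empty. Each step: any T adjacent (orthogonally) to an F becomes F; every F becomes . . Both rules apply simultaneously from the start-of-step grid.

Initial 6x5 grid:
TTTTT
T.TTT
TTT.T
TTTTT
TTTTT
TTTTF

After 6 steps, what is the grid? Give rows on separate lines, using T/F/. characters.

Step 1: 2 trees catch fire, 1 burn out
  TTTTT
  T.TTT
  TTT.T
  TTTTT
  TTTTF
  TTTF.
Step 2: 3 trees catch fire, 2 burn out
  TTTTT
  T.TTT
  TTT.T
  TTTTF
  TTTF.
  TTF..
Step 3: 4 trees catch fire, 3 burn out
  TTTTT
  T.TTT
  TTT.F
  TTTF.
  TTF..
  TF...
Step 4: 4 trees catch fire, 4 burn out
  TTTTT
  T.TTF
  TTT..
  TTF..
  TF...
  F....
Step 5: 5 trees catch fire, 4 burn out
  TTTTF
  T.TF.
  TTF..
  TF...
  F....
  .....
Step 6: 4 trees catch fire, 5 burn out
  TTTF.
  T.F..
  TF...
  F....
  .....
  .....

TTTF.
T.F..
TF...
F....
.....
.....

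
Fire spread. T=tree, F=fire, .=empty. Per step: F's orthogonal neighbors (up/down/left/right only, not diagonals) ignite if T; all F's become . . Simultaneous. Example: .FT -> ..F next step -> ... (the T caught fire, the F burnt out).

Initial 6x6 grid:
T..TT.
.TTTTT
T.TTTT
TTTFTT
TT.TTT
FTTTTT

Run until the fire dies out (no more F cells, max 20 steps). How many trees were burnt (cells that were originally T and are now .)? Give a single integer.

Answer: 27

Derivation:
Step 1: +6 fires, +2 burnt (F count now 6)
Step 2: +10 fires, +6 burnt (F count now 10)
Step 3: +7 fires, +10 burnt (F count now 7)
Step 4: +4 fires, +7 burnt (F count now 4)
Step 5: +0 fires, +4 burnt (F count now 0)
Fire out after step 5
Initially T: 28, now '.': 35
Total burnt (originally-T cells now '.'): 27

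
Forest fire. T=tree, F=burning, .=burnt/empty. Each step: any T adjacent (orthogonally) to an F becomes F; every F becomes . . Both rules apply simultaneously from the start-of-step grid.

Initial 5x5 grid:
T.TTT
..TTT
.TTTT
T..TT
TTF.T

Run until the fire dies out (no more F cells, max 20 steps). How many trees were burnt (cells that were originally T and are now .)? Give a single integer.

Step 1: +1 fires, +1 burnt (F count now 1)
Step 2: +1 fires, +1 burnt (F count now 1)
Step 3: +1 fires, +1 burnt (F count now 1)
Step 4: +0 fires, +1 burnt (F count now 0)
Fire out after step 4
Initially T: 17, now '.': 11
Total burnt (originally-T cells now '.'): 3

Answer: 3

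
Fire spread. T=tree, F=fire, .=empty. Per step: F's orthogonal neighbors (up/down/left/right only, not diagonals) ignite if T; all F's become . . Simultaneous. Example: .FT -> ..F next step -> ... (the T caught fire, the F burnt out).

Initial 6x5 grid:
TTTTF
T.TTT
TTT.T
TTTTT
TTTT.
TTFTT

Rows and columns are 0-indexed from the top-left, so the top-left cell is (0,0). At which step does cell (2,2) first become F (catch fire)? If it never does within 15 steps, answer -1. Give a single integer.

Step 1: cell (2,2)='T' (+5 fires, +2 burnt)
Step 2: cell (2,2)='T' (+8 fires, +5 burnt)
Step 3: cell (2,2)='F' (+7 fires, +8 burnt)
  -> target ignites at step 3
Step 4: cell (2,2)='.' (+3 fires, +7 burnt)
Step 5: cell (2,2)='.' (+2 fires, +3 burnt)
Step 6: cell (2,2)='.' (+0 fires, +2 burnt)
  fire out at step 6

3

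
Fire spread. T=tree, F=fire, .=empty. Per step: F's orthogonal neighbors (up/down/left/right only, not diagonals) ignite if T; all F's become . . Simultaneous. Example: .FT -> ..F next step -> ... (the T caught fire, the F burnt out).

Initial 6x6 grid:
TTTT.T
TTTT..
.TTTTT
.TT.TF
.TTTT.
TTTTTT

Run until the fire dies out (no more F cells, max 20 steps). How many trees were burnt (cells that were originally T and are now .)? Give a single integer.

Answer: 26

Derivation:
Step 1: +2 fires, +1 burnt (F count now 2)
Step 2: +2 fires, +2 burnt (F count now 2)
Step 3: +3 fires, +2 burnt (F count now 3)
Step 4: +5 fires, +3 burnt (F count now 5)
Step 5: +6 fires, +5 burnt (F count now 6)
Step 6: +4 fires, +6 burnt (F count now 4)
Step 7: +3 fires, +4 burnt (F count now 3)
Step 8: +1 fires, +3 burnt (F count now 1)
Step 9: +0 fires, +1 burnt (F count now 0)
Fire out after step 9
Initially T: 27, now '.': 35
Total burnt (originally-T cells now '.'): 26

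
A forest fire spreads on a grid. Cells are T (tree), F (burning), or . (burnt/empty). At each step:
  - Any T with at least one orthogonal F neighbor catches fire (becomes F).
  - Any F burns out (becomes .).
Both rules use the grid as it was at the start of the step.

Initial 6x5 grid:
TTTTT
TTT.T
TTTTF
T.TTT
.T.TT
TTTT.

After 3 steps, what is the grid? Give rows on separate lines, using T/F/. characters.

Step 1: 3 trees catch fire, 1 burn out
  TTTTT
  TTT.F
  TTTF.
  T.TTF
  .T.TT
  TTTT.
Step 2: 4 trees catch fire, 3 burn out
  TTTTF
  TTT..
  TTF..
  T.TF.
  .T.TF
  TTTT.
Step 3: 5 trees catch fire, 4 burn out
  TTTF.
  TTF..
  TF...
  T.F..
  .T.F.
  TTTT.

TTTF.
TTF..
TF...
T.F..
.T.F.
TTTT.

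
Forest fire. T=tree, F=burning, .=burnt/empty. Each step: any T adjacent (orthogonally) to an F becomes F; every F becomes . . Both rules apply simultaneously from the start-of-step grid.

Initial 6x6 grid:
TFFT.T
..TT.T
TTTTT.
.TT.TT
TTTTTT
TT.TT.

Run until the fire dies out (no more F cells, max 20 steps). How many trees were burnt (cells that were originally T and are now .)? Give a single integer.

Step 1: +3 fires, +2 burnt (F count now 3)
Step 2: +2 fires, +3 burnt (F count now 2)
Step 3: +3 fires, +2 burnt (F count now 3)
Step 4: +4 fires, +3 burnt (F count now 4)
Step 5: +3 fires, +4 burnt (F count now 3)
Step 6: +5 fires, +3 burnt (F count now 5)
Step 7: +3 fires, +5 burnt (F count now 3)
Step 8: +0 fires, +3 burnt (F count now 0)
Fire out after step 8
Initially T: 25, now '.': 34
Total burnt (originally-T cells now '.'): 23

Answer: 23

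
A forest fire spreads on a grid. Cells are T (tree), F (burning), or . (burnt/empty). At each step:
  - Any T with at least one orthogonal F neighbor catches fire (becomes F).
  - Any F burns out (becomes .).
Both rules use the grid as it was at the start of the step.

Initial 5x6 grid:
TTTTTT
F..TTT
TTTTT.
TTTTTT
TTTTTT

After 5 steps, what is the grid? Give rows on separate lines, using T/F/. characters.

Step 1: 2 trees catch fire, 1 burn out
  FTTTTT
  ...TTT
  FTTTT.
  TTTTTT
  TTTTTT
Step 2: 3 trees catch fire, 2 burn out
  .FTTTT
  ...TTT
  .FTTT.
  FTTTTT
  TTTTTT
Step 3: 4 trees catch fire, 3 burn out
  ..FTTT
  ...TTT
  ..FTT.
  .FTTTT
  FTTTTT
Step 4: 4 trees catch fire, 4 burn out
  ...FTT
  ...TTT
  ...FT.
  ..FTTT
  .FTTTT
Step 5: 5 trees catch fire, 4 burn out
  ....FT
  ...FTT
  ....F.
  ...FTT
  ..FTTT

....FT
...FTT
....F.
...FTT
..FTTT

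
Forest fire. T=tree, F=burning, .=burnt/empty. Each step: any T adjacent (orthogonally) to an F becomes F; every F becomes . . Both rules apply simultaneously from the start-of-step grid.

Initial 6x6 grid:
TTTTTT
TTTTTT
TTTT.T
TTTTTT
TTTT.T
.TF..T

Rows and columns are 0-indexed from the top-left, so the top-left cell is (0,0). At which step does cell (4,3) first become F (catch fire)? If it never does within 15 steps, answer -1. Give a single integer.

Step 1: cell (4,3)='T' (+2 fires, +1 burnt)
Step 2: cell (4,3)='F' (+3 fires, +2 burnt)
  -> target ignites at step 2
Step 3: cell (4,3)='.' (+4 fires, +3 burnt)
Step 4: cell (4,3)='.' (+5 fires, +4 burnt)
Step 5: cell (4,3)='.' (+5 fires, +5 burnt)
Step 6: cell (4,3)='.' (+6 fires, +5 burnt)
Step 7: cell (4,3)='.' (+4 fires, +6 burnt)
Step 8: cell (4,3)='.' (+1 fires, +4 burnt)
Step 9: cell (4,3)='.' (+0 fires, +1 burnt)
  fire out at step 9

2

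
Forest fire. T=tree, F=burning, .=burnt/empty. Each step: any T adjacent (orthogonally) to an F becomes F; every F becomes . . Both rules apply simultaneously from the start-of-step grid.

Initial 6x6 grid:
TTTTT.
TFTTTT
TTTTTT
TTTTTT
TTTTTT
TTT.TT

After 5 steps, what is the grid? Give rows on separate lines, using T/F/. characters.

Step 1: 4 trees catch fire, 1 burn out
  TFTTT.
  F.FTTT
  TFTTTT
  TTTTTT
  TTTTTT
  TTT.TT
Step 2: 6 trees catch fire, 4 burn out
  F.FTT.
  ...FTT
  F.FTTT
  TFTTTT
  TTTTTT
  TTT.TT
Step 3: 6 trees catch fire, 6 burn out
  ...FT.
  ....FT
  ...FTT
  F.FTTT
  TFTTTT
  TTT.TT
Step 4: 7 trees catch fire, 6 burn out
  ....F.
  .....F
  ....FT
  ...FTT
  F.FTTT
  TFT.TT
Step 5: 5 trees catch fire, 7 burn out
  ......
  ......
  .....F
  ....FT
  ...FTT
  F.F.TT

......
......
.....F
....FT
...FTT
F.F.TT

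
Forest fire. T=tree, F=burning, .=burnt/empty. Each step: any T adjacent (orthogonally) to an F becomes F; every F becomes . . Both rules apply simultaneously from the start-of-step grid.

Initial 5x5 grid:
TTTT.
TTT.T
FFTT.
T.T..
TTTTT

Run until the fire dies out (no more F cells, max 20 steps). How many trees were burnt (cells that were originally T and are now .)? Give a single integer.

Step 1: +4 fires, +2 burnt (F count now 4)
Step 2: +6 fires, +4 burnt (F count now 6)
Step 3: +3 fires, +6 burnt (F count now 3)
Step 4: +2 fires, +3 burnt (F count now 2)
Step 5: +1 fires, +2 burnt (F count now 1)
Step 6: +0 fires, +1 burnt (F count now 0)
Fire out after step 6
Initially T: 17, now '.': 24
Total burnt (originally-T cells now '.'): 16

Answer: 16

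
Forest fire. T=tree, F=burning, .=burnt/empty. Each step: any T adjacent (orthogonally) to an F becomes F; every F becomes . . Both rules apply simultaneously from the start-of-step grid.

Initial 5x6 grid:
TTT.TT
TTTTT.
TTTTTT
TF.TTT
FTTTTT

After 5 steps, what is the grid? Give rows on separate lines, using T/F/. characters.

Step 1: 3 trees catch fire, 2 burn out
  TTT.TT
  TTTTT.
  TFTTTT
  F..TTT
  .FTTTT
Step 2: 4 trees catch fire, 3 burn out
  TTT.TT
  TFTTT.
  F.FTTT
  ...TTT
  ..FTTT
Step 3: 5 trees catch fire, 4 burn out
  TFT.TT
  F.FTT.
  ...FTT
  ...TTT
  ...FTT
Step 4: 6 trees catch fire, 5 burn out
  F.F.TT
  ...FT.
  ....FT
  ...FTT
  ....FT
Step 5: 4 trees catch fire, 6 burn out
  ....TT
  ....F.
  .....F
  ....FT
  .....F

....TT
....F.
.....F
....FT
.....F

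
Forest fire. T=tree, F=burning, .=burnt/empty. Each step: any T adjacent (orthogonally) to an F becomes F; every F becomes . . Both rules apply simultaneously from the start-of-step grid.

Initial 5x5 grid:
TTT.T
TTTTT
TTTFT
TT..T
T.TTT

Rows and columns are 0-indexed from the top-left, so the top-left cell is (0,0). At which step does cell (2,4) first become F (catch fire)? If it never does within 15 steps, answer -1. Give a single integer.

Step 1: cell (2,4)='F' (+3 fires, +1 burnt)
  -> target ignites at step 1
Step 2: cell (2,4)='.' (+4 fires, +3 burnt)
Step 3: cell (2,4)='.' (+6 fires, +4 burnt)
Step 4: cell (2,4)='.' (+4 fires, +6 burnt)
Step 5: cell (2,4)='.' (+3 fires, +4 burnt)
Step 6: cell (2,4)='.' (+0 fires, +3 burnt)
  fire out at step 6

1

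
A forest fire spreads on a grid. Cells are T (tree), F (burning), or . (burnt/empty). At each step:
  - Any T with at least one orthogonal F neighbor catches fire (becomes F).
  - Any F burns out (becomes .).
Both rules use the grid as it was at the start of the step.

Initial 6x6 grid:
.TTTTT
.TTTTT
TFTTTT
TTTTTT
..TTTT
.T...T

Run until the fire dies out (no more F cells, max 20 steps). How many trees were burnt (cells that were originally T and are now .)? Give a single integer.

Step 1: +4 fires, +1 burnt (F count now 4)
Step 2: +5 fires, +4 burnt (F count now 5)
Step 3: +5 fires, +5 burnt (F count now 5)
Step 4: +5 fires, +5 burnt (F count now 5)
Step 5: +4 fires, +5 burnt (F count now 4)
Step 6: +2 fires, +4 burnt (F count now 2)
Step 7: +1 fires, +2 burnt (F count now 1)
Step 8: +0 fires, +1 burnt (F count now 0)
Fire out after step 8
Initially T: 27, now '.': 35
Total burnt (originally-T cells now '.'): 26

Answer: 26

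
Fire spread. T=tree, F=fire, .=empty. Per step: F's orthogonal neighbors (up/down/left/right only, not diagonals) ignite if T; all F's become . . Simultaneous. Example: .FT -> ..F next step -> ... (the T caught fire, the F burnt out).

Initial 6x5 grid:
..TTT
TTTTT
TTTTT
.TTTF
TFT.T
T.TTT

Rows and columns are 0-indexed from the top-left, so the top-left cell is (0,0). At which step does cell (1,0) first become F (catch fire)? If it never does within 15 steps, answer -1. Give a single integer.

Step 1: cell (1,0)='T' (+6 fires, +2 burnt)
Step 2: cell (1,0)='T' (+7 fires, +6 burnt)
Step 3: cell (1,0)='T' (+6 fires, +7 burnt)
Step 4: cell (1,0)='F' (+3 fires, +6 burnt)
  -> target ignites at step 4
Step 5: cell (1,0)='.' (+1 fires, +3 burnt)
Step 6: cell (1,0)='.' (+0 fires, +1 burnt)
  fire out at step 6

4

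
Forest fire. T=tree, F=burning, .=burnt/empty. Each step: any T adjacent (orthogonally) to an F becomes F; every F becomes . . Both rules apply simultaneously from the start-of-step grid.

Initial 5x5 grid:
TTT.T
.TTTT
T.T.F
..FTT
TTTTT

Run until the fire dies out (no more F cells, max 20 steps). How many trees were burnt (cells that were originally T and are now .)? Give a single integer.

Answer: 16

Derivation:
Step 1: +5 fires, +2 burnt (F count now 5)
Step 2: +6 fires, +5 burnt (F count now 6)
Step 3: +3 fires, +6 burnt (F count now 3)
Step 4: +1 fires, +3 burnt (F count now 1)
Step 5: +1 fires, +1 burnt (F count now 1)
Step 6: +0 fires, +1 burnt (F count now 0)
Fire out after step 6
Initially T: 17, now '.': 24
Total burnt (originally-T cells now '.'): 16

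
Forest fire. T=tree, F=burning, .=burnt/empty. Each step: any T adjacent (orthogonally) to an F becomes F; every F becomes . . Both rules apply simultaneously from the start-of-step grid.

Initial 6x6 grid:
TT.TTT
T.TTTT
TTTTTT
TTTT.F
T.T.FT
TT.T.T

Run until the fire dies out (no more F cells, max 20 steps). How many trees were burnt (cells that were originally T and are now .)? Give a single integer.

Answer: 26

Derivation:
Step 1: +2 fires, +2 burnt (F count now 2)
Step 2: +3 fires, +2 burnt (F count now 3)
Step 3: +3 fires, +3 burnt (F count now 3)
Step 4: +4 fires, +3 burnt (F count now 4)
Step 5: +4 fires, +4 burnt (F count now 4)
Step 6: +3 fires, +4 burnt (F count now 3)
Step 7: +2 fires, +3 burnt (F count now 2)
Step 8: +2 fires, +2 burnt (F count now 2)
Step 9: +2 fires, +2 burnt (F count now 2)
Step 10: +1 fires, +2 burnt (F count now 1)
Step 11: +0 fires, +1 burnt (F count now 0)
Fire out after step 11
Initially T: 27, now '.': 35
Total burnt (originally-T cells now '.'): 26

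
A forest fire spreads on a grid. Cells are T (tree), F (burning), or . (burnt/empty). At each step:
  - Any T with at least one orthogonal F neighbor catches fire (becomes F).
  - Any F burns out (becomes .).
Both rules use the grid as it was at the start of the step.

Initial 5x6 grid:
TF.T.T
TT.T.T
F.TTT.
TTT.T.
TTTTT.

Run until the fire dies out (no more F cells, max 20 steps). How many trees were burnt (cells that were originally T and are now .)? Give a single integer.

Step 1: +4 fires, +2 burnt (F count now 4)
Step 2: +2 fires, +4 burnt (F count now 2)
Step 3: +2 fires, +2 burnt (F count now 2)
Step 4: +2 fires, +2 burnt (F count now 2)
Step 5: +2 fires, +2 burnt (F count now 2)
Step 6: +3 fires, +2 burnt (F count now 3)
Step 7: +2 fires, +3 burnt (F count now 2)
Step 8: +0 fires, +2 burnt (F count now 0)
Fire out after step 8
Initially T: 19, now '.': 28
Total burnt (originally-T cells now '.'): 17

Answer: 17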